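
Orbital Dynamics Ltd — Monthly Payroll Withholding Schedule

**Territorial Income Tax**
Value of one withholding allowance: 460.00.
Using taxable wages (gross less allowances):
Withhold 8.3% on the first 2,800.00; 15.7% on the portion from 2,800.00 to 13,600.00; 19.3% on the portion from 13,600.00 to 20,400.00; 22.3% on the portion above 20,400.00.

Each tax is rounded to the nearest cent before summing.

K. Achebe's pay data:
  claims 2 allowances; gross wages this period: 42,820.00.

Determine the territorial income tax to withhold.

Territorial Income Tax: taxable = 42,820.00 − 2×460.00 = 41,900.00
  3,240.40 + 22.3% × (41,900.00 − 20,400.00) = 3,240.40 + 22.3% × 21,500.00 = 8,034.90

8,034.90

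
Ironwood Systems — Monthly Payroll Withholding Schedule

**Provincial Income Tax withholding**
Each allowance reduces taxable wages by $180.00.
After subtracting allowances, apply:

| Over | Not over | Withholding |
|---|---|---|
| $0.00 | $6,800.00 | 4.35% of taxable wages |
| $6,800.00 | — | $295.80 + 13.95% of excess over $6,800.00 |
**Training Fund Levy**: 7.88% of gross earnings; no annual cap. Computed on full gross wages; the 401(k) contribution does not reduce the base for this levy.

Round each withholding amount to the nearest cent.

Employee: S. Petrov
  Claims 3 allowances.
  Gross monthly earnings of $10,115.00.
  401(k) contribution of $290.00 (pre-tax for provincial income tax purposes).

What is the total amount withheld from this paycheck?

$1,439.52

Provincial Income Tax: taxable = $10,115.00 − $290.00 − 3×$180.00 = $9,285.00
  $295.80 + 13.95% × ($9,285.00 − $6,800.00) = $295.80 + 13.95% × $2,485.00 = $642.46
Training Fund Levy: 7.88% × $10,115.00 = $797.06
Total: $642.46 + $797.06 = $1,439.52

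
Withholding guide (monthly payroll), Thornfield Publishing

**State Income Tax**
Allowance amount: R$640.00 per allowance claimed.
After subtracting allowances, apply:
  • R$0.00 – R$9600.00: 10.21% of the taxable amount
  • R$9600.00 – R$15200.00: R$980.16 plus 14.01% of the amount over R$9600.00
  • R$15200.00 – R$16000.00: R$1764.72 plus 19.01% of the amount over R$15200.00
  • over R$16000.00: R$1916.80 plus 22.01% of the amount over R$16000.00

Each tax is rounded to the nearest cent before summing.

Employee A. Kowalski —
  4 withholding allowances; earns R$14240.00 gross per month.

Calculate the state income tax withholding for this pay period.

R$1271.57

State Income Tax: taxable = R$14240.00 − 4×R$640.00 = R$11680.00
  R$980.16 + 14.01% × (R$11680.00 − R$9600.00) = R$980.16 + 14.01% × R$2080.00 = R$1271.57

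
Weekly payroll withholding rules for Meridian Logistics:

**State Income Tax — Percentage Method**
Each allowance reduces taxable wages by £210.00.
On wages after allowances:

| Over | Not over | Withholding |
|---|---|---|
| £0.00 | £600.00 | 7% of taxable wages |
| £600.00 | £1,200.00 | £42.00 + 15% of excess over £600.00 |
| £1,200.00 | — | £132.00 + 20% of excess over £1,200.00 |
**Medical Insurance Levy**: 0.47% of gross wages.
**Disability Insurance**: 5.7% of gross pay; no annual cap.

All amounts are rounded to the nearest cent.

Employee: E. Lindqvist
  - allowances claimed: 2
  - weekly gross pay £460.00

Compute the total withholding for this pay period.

State Income Tax: taxable = £460.00 − 2×£210.00 = £40.00
  7% × £40.00 = £2.80
Medical Insurance Levy: 0.47% × £460.00 = £2.16
Disability Insurance: 5.7% × £460.00 = £26.22
Total: £2.80 + £2.16 + £26.22 = £31.18

£31.18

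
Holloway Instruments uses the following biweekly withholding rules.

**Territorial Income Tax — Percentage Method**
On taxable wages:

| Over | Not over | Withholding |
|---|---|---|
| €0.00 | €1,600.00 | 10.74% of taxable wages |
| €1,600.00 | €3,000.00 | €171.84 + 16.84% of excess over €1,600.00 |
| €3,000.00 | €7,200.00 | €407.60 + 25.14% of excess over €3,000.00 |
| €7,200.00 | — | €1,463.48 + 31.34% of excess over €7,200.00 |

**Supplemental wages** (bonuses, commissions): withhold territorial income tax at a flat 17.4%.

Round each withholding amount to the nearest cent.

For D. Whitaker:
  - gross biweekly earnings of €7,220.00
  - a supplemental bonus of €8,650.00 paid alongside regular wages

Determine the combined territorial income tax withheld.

€2,974.85

Territorial Income Tax: taxable = €7,220.00
  €1,463.48 + 31.34% × (€7,220.00 − €7,200.00) = €1,463.48 + 31.34% × €20.00 = €1,469.75
Supplemental (17.4% flat on bonus): 17.4% × €8,650.00 = €1,505.10
Total territorial income tax: €1,469.75 + €1,505.10 = €2,974.85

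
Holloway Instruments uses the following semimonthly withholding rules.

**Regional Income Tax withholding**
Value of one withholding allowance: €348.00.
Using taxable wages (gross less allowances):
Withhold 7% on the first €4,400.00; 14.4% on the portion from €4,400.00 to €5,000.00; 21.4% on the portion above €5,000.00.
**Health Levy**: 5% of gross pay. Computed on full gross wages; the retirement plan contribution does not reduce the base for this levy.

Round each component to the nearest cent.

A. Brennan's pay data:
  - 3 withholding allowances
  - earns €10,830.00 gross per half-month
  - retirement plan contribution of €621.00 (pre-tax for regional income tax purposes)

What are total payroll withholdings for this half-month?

Regional Income Tax: taxable = €10,830.00 − €621.00 − 3×€348.00 = €9,165.00
  €394.40 + 21.4% × (€9,165.00 − €5,000.00) = €394.40 + 21.4% × €4,165.00 = €1,285.71
Health Levy: 5% × €10,830.00 = €541.50
Total: €1,285.71 + €541.50 = €1,827.21

€1,827.21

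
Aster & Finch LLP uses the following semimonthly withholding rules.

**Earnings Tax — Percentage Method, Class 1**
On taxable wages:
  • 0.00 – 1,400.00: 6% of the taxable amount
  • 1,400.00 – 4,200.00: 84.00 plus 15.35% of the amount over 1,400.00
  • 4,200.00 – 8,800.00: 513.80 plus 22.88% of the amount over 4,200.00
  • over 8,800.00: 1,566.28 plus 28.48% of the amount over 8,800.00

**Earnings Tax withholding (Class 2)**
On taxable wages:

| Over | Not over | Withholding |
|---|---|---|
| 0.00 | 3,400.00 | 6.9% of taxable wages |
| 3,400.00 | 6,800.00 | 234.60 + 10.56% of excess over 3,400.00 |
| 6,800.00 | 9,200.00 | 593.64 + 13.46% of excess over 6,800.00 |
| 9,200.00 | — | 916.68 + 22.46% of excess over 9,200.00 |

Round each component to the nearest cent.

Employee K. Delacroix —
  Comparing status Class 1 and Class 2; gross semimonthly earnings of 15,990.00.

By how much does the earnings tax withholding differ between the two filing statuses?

1,172.28

Earnings Tax (Class 1): taxable = 15,990.00
  1,566.28 + 28.48% × (15,990.00 − 8,800.00) = 1,566.28 + 28.48% × 7,190.00 = 3,613.99
Earnings Tax (Class 2): taxable = 15,990.00
  916.68 + 22.46% × (15,990.00 − 9,200.00) = 916.68 + 22.46% × 6,790.00 = 2,441.71
Difference: |3,613.99 − 2,441.71| = 1,172.28 (higher under Class 1)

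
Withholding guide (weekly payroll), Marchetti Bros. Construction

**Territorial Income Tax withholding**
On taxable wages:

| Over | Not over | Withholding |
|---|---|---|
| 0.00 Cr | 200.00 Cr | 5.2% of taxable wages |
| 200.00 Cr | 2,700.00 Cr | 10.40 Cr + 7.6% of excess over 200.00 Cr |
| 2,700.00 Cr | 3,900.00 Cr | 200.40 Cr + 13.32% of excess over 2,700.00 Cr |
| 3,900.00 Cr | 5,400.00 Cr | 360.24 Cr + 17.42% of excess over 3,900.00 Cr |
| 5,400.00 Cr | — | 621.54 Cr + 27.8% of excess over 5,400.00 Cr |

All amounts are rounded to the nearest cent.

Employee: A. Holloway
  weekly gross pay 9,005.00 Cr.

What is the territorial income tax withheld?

1,623.73 Cr

Territorial Income Tax: taxable = 9,005.00 Cr
  621.54 Cr + 27.8% × (9,005.00 Cr − 5,400.00 Cr) = 621.54 Cr + 27.8% × 3,605.00 Cr = 1,623.73 Cr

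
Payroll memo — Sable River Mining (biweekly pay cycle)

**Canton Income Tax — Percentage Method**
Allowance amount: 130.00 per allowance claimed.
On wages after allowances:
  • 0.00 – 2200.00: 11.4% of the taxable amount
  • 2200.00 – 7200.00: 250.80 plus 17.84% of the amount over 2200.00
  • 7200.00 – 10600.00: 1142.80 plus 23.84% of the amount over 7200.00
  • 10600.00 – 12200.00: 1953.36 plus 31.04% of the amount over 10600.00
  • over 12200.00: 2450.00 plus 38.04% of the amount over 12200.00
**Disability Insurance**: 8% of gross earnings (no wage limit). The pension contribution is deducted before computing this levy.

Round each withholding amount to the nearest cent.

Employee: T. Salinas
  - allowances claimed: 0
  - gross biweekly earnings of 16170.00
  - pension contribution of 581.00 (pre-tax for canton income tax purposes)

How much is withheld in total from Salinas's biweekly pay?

4986.30

Canton Income Tax: taxable = 16170.00 − 581.00 = 15589.00
  2450.00 + 38.04% × (15589.00 − 12200.00) = 2450.00 + 38.04% × 3389.00 = 3739.18
Disability Insurance: 8% × 15589.00 = 1247.12
Total: 3739.18 + 1247.12 = 4986.30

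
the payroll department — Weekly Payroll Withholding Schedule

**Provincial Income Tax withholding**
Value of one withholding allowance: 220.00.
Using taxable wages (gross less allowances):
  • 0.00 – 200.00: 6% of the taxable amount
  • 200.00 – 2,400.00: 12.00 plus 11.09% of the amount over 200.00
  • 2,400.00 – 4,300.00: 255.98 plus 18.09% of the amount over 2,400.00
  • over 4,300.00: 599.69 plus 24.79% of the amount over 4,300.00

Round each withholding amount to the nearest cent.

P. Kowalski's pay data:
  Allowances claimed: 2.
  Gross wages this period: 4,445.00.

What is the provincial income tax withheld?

Provincial Income Tax: taxable = 4,445.00 − 2×220.00 = 4,005.00
  255.98 + 18.09% × (4,005.00 − 2,400.00) = 255.98 + 18.09% × 1,605.00 = 546.32

546.32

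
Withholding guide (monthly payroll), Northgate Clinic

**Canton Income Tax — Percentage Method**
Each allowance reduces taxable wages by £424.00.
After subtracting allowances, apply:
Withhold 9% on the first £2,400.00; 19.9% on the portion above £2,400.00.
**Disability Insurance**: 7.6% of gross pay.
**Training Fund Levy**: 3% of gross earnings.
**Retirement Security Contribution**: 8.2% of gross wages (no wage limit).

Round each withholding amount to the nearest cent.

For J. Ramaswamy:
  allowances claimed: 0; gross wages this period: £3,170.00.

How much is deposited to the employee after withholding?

£2,204.81

Canton Income Tax: taxable = £3,170.00
  £216.00 + 19.9% × (£3,170.00 − £2,400.00) = £216.00 + 19.9% × £770.00 = £369.23
Disability Insurance: 7.6% × £3,170.00 = £240.92
Training Fund Levy: 3% × £3,170.00 = £95.10
Retirement Security Contribution: 8.2% × £3,170.00 = £259.94
Total withheld: £369.23 + £240.92 + £95.10 + £259.94 = £965.19
Net pay: £3,170.00 − £965.19 = £2,204.81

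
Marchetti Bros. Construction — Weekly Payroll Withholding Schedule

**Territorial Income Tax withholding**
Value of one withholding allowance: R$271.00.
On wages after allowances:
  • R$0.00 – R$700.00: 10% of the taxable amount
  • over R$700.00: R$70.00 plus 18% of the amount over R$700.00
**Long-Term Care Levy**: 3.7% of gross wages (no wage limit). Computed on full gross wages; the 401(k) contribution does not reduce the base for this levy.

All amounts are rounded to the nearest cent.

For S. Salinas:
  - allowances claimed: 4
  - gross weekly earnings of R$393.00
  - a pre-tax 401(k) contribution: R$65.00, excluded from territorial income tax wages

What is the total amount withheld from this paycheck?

R$14.54

Territorial Income Tax: taxable = R$393.00 − R$65.00 − 4×R$271.00 = R$-756.00
  Taxable ≤ 0 → R$0.00
Long-Term Care Levy: 3.7% × R$393.00 = R$14.54
Total: R$0.00 + R$14.54 = R$14.54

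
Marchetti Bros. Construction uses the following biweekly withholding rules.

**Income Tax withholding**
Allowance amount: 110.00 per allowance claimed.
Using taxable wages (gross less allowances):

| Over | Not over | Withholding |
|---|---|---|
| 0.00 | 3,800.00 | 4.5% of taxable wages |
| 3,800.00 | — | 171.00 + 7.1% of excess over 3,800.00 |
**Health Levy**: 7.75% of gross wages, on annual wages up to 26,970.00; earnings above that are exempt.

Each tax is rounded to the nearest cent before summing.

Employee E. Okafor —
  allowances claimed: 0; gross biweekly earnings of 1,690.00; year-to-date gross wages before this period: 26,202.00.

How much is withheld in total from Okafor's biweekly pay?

135.57

Income Tax: taxable = 1,690.00
  4.5% × 1,690.00 = 76.05
Health Levy: cap 26,970.00 − YTD 26,202.00 = 768.00 subject; 7.75% × 768.00 = 59.52
Total: 76.05 + 59.52 = 135.57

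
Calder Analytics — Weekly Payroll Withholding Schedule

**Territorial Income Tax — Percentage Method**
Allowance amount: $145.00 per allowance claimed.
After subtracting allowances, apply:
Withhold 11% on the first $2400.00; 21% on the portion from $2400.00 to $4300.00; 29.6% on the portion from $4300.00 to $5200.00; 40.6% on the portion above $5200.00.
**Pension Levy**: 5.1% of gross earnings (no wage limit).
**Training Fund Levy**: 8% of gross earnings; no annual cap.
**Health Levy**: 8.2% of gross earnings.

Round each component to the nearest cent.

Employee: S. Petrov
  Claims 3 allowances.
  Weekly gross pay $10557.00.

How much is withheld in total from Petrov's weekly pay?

$5176.37

Territorial Income Tax: taxable = $10557.00 − 3×$145.00 = $10122.00
  $929.40 + 40.6% × ($10122.00 − $5200.00) = $929.40 + 40.6% × $4922.00 = $2927.73
Pension Levy: 5.1% × $10557.00 = $538.41
Training Fund Levy: 8% × $10557.00 = $844.56
Health Levy: 8.2% × $10557.00 = $865.67
Total: $2927.73 + $538.41 + $844.56 + $865.67 = $5176.37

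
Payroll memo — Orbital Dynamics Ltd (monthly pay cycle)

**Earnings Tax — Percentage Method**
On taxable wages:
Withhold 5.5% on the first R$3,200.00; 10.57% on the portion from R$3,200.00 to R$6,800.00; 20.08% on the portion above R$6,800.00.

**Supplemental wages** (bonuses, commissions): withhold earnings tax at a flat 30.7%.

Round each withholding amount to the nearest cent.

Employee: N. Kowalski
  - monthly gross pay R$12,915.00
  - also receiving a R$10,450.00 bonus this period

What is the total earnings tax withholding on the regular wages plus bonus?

R$4,992.56

Earnings Tax: taxable = R$12,915.00
  R$556.52 + 20.08% × (R$12,915.00 − R$6,800.00) = R$556.52 + 20.08% × R$6,115.00 = R$1,784.41
Supplemental (30.7% flat on bonus): 30.7% × R$10,450.00 = R$3,208.15
Total earnings tax: R$1,784.41 + R$3,208.15 = R$4,992.56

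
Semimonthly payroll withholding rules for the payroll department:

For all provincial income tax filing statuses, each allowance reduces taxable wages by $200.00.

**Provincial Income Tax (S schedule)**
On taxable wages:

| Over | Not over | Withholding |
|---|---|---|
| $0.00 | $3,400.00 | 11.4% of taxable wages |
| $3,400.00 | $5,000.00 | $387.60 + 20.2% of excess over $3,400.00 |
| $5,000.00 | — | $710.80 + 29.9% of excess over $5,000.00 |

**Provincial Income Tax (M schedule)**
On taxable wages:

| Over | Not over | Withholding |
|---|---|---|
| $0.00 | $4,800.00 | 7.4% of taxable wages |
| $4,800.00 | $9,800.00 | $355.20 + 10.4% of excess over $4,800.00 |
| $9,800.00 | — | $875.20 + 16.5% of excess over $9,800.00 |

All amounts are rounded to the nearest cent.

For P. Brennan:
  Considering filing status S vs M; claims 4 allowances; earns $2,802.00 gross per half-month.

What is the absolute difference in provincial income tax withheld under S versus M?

$80.08

Provincial Income Tax (S): taxable = $2,802.00 − 4×$200.00 = $2,002.00
  11.4% × $2,002.00 = $228.23
Provincial Income Tax (M): taxable = $2,802.00 − 4×$200.00 = $2,002.00
  7.4% × $2,002.00 = $148.15
Difference: |$228.23 − $148.15| = $80.08 (higher under S)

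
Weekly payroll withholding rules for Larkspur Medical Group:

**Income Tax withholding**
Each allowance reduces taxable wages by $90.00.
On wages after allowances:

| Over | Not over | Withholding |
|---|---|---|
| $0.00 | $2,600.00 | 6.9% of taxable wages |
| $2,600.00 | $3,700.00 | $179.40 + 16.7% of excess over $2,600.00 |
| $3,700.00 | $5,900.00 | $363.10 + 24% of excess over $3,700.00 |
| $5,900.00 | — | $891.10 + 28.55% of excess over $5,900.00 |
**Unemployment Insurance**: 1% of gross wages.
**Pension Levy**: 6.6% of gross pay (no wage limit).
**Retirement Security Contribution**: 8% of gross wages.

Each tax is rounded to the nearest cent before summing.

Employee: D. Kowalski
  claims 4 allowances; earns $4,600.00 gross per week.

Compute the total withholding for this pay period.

Income Tax: taxable = $4,600.00 − 4×$90.00 = $4,240.00
  $363.10 + 24% × ($4,240.00 − $3,700.00) = $363.10 + 24% × $540.00 = $492.70
Unemployment Insurance: 1% × $4,600.00 = $46.00
Pension Levy: 6.6% × $4,600.00 = $303.60
Retirement Security Contribution: 8% × $4,600.00 = $368.00
Total: $492.70 + $46.00 + $303.60 + $368.00 = $1,210.30

$1,210.30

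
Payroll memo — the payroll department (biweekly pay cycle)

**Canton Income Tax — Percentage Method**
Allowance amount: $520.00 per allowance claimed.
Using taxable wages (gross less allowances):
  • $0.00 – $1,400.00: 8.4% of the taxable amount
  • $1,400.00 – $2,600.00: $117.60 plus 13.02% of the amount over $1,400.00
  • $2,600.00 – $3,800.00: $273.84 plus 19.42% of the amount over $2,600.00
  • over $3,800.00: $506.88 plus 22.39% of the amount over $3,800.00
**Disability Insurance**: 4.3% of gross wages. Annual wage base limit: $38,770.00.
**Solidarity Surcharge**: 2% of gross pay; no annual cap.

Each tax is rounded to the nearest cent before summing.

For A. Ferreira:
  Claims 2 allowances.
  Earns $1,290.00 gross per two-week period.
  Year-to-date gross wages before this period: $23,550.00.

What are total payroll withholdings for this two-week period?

$102.27

Canton Income Tax: taxable = $1,290.00 − 2×$520.00 = $250.00
  8.4% × $250.00 = $21.00
Disability Insurance: 4.3% × $1,290.00 = $55.47
Solidarity Surcharge: 2% × $1,290.00 = $25.80
Total: $21.00 + $55.47 + $25.80 = $102.27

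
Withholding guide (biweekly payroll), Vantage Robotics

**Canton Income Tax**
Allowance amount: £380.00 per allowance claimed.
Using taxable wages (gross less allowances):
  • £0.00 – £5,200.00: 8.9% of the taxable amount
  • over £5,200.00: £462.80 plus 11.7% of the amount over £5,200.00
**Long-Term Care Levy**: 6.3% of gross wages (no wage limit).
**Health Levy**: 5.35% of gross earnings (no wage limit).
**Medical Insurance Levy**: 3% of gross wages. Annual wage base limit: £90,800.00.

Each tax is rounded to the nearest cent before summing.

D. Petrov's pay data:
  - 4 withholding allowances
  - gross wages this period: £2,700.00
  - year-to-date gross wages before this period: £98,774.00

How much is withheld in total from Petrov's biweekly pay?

Canton Income Tax: taxable = £2,700.00 − 4×£380.00 = £1,180.00
  8.9% × £1,180.00 = £105.02
Long-Term Care Levy: 6.3% × £2,700.00 = £170.10
Health Levy: 5.35% × £2,700.00 = £144.45
Medical Insurance Levy: YTD £98,774.00 ≥ cap £90,800.00 → £0.00
Total: £105.02 + £170.10 + £144.45 + £0.00 = £419.57

£419.57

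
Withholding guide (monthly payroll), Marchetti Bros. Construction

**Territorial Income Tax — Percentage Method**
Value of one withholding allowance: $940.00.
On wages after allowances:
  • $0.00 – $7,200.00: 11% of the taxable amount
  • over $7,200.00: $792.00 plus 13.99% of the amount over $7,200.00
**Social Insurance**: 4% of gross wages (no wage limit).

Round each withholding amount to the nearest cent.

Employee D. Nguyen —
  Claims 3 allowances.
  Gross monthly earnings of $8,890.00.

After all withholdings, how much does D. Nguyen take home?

$7,866.70

Territorial Income Tax: taxable = $8,890.00 − 3×$940.00 = $6,070.00
  11% × $6,070.00 = $667.70
Social Insurance: 4% × $8,890.00 = $355.60
Total withheld: $667.70 + $355.60 = $1,023.30
Net pay: $8,890.00 − $1,023.30 = $7,866.70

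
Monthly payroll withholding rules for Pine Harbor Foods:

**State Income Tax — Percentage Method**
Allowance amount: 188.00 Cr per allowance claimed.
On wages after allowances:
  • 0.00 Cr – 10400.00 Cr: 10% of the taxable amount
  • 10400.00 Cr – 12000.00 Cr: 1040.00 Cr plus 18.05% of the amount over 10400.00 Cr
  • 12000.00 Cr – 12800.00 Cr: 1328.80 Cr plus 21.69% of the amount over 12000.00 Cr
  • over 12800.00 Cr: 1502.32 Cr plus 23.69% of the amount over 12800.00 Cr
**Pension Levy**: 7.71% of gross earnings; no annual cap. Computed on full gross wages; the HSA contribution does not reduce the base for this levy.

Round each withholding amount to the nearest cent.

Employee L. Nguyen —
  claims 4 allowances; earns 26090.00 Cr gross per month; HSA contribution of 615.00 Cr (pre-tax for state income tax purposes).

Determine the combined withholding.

State Income Tax: taxable = 26090.00 Cr − 615.00 Cr − 4×188.00 Cr = 24723.00 Cr
  1502.32 Cr + 23.69% × (24723.00 Cr − 12800.00 Cr) = 1502.32 Cr + 23.69% × 11923.00 Cr = 4326.88 Cr
Pension Levy: 7.71% × 26090.00 Cr = 2011.54 Cr
Total: 4326.88 Cr + 2011.54 Cr = 6338.42 Cr

6338.42 Cr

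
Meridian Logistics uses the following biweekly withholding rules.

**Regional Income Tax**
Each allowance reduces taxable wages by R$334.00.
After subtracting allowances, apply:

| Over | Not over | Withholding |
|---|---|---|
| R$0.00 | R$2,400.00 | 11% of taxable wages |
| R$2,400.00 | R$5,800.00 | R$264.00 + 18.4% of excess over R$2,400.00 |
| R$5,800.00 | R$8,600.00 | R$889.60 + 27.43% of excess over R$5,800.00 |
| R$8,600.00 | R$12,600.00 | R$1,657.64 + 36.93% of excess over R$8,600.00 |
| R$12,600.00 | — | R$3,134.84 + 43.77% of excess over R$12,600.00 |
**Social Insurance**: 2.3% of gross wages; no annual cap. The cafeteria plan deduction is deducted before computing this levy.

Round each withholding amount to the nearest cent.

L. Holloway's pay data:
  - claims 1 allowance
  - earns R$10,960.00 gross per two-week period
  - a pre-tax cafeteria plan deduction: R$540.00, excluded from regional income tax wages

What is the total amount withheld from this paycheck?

R$2,446.08

Regional Income Tax: taxable = R$10,960.00 − R$540.00 − 1×R$334.00 = R$10,086.00
  R$1,657.64 + 36.93% × (R$10,086.00 − R$8,600.00) = R$1,657.64 + 36.93% × R$1,486.00 = R$2,206.42
Social Insurance: 2.3% × R$10,420.00 = R$239.66
Total: R$2,206.42 + R$239.66 = R$2,446.08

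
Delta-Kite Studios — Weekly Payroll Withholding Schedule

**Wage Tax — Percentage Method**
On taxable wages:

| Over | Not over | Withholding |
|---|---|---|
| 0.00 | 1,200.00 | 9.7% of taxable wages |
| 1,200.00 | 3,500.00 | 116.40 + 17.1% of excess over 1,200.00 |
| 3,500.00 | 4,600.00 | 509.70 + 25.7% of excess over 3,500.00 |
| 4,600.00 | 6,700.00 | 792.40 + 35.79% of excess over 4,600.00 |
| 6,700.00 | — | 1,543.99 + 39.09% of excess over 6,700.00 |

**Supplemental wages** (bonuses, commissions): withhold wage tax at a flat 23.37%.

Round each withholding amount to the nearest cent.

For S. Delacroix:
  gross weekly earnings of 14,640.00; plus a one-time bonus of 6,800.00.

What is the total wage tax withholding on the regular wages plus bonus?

Wage Tax: taxable = 14,640.00
  1,543.99 + 39.09% × (14,640.00 − 6,700.00) = 1,543.99 + 39.09% × 7,940.00 = 4,647.74
Supplemental (23.37% flat on bonus): 23.37% × 6,800.00 = 1,589.16
Total wage tax: 4,647.74 + 1,589.16 = 6,236.90

6,236.90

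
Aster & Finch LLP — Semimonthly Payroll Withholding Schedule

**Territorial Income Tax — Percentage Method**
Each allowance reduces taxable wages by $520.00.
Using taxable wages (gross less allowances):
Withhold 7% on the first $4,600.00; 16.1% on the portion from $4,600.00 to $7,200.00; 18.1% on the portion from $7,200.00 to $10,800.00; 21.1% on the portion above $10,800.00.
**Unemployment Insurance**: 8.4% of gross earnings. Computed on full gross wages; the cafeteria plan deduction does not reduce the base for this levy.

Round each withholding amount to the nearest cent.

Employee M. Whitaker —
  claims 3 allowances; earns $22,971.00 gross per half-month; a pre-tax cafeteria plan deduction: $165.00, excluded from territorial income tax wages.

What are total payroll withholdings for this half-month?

$5,525.87

Territorial Income Tax: taxable = $22,971.00 − $165.00 − 3×$520.00 = $21,246.00
  $1,392.20 + 21.1% × ($21,246.00 − $10,800.00) = $1,392.20 + 21.1% × $10,446.00 = $3,596.31
Unemployment Insurance: 8.4% × $22,971.00 = $1,929.56
Total: $3,596.31 + $1,929.56 = $5,525.87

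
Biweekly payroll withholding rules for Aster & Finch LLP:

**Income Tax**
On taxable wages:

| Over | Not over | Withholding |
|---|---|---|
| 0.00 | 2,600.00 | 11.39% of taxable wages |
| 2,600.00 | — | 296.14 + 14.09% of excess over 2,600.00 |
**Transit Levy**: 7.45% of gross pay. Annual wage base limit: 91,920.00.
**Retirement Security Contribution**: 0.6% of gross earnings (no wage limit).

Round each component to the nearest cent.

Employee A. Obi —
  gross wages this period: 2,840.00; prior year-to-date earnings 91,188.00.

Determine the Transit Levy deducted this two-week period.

54.53

Transit Levy: cap 91,920.00 − YTD 91,188.00 = 732.00 subject; 7.45% × 732.00 = 54.53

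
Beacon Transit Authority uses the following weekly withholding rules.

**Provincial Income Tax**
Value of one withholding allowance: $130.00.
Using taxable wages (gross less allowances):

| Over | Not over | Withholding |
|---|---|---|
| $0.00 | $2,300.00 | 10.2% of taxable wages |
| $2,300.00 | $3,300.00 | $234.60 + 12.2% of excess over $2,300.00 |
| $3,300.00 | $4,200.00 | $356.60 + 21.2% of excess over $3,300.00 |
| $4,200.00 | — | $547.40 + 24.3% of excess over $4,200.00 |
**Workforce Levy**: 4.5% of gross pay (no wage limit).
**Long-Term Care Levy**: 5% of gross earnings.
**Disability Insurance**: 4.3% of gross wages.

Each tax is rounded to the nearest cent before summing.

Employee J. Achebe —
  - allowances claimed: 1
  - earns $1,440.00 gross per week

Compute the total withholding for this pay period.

$332.34

Provincial Income Tax: taxable = $1,440.00 − 1×$130.00 = $1,310.00
  10.2% × $1,310.00 = $133.62
Workforce Levy: 4.5% × $1,440.00 = $64.80
Long-Term Care Levy: 5% × $1,440.00 = $72.00
Disability Insurance: 4.3% × $1,440.00 = $61.92
Total: $133.62 + $64.80 + $72.00 + $61.92 = $332.34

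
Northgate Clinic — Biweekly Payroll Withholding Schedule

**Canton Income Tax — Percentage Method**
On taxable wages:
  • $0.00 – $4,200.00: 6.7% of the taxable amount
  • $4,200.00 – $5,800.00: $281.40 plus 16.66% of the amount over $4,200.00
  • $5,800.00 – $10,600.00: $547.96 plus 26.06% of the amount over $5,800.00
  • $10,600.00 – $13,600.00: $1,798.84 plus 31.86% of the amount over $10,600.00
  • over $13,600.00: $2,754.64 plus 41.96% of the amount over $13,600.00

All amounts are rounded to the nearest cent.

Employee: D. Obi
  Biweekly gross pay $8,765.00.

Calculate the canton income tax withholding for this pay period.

Canton Income Tax: taxable = $8,765.00
  $547.96 + 26.06% × ($8,765.00 − $5,800.00) = $547.96 + 26.06% × $2,965.00 = $1,320.64

$1,320.64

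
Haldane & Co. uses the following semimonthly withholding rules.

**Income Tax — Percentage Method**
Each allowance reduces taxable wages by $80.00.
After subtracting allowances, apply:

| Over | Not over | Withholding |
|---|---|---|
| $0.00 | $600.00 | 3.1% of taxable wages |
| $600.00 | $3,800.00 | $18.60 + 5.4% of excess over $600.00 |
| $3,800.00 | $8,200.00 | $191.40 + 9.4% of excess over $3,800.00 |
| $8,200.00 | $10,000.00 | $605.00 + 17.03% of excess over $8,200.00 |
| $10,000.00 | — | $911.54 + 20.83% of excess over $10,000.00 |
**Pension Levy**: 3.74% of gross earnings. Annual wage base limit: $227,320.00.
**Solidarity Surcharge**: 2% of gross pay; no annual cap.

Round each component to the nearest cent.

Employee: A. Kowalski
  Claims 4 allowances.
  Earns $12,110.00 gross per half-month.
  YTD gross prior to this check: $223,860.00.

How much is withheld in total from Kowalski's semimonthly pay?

$1,656.00

Income Tax: taxable = $12,110.00 − 4×$80.00 = $11,790.00
  $911.54 + 20.83% × ($11,790.00 − $10,000.00) = $911.54 + 20.83% × $1,790.00 = $1,284.40
Pension Levy: cap $227,320.00 − YTD $223,860.00 = $3,460.00 subject; 3.74% × $3,460.00 = $129.40
Solidarity Surcharge: 2% × $12,110.00 = $242.20
Total: $1,284.40 + $129.40 + $242.20 = $1,656.00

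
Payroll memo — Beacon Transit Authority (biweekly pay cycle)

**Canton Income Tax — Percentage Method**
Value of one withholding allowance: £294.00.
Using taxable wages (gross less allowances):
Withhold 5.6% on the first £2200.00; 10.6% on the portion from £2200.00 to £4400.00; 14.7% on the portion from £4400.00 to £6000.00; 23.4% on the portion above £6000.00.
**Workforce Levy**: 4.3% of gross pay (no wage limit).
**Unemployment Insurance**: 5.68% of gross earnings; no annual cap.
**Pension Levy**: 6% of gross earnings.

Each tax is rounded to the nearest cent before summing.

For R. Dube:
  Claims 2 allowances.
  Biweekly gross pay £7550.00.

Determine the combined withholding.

Canton Income Tax: taxable = £7550.00 − 2×£294.00 = £6962.00
  £591.60 + 23.4% × (£6962.00 − £6000.00) = £591.60 + 23.4% × £962.00 = £816.71
Workforce Levy: 4.3% × £7550.00 = £324.65
Unemployment Insurance: 5.68% × £7550.00 = £428.84
Pension Levy: 6% × £7550.00 = £453.00
Total: £816.71 + £324.65 + £428.84 + £453.00 = £2023.20

£2023.20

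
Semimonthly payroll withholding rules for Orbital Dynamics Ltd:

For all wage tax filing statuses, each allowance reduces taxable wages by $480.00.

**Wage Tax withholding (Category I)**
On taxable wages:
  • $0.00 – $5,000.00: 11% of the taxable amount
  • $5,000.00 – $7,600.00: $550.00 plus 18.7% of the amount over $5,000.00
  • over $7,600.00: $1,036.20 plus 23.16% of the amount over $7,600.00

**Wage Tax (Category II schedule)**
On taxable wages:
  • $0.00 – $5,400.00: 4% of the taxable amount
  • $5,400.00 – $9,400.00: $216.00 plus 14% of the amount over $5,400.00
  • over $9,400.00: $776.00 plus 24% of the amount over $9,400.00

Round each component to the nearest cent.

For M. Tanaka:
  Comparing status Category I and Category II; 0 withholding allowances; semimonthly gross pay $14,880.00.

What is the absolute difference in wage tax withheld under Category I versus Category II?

$631.05

Wage Tax (Category I): taxable = $14,880.00
  $1,036.20 + 23.16% × ($14,880.00 − $7,600.00) = $1,036.20 + 23.16% × $7,280.00 = $2,722.25
Wage Tax (Category II): taxable = $14,880.00
  $776.00 + 24% × ($14,880.00 − $9,400.00) = $776.00 + 24% × $5,480.00 = $2,091.20
Difference: |$2,722.25 − $2,091.20| = $631.05 (higher under Category I)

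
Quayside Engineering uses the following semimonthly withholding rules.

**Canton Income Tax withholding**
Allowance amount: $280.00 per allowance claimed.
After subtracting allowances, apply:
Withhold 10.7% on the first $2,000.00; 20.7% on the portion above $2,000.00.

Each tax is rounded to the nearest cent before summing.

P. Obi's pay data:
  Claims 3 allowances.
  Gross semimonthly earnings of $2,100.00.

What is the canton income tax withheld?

$134.82

Canton Income Tax: taxable = $2,100.00 − 3×$280.00 = $1,260.00
  10.7% × $1,260.00 = $134.82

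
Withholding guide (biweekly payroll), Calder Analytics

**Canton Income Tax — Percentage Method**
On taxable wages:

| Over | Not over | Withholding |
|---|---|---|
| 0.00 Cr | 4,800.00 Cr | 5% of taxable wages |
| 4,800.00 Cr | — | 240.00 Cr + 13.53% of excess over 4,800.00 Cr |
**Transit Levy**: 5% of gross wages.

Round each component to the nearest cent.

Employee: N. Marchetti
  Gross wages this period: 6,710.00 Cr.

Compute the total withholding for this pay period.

833.92 Cr

Canton Income Tax: taxable = 6,710.00 Cr
  240.00 Cr + 13.53% × (6,710.00 Cr − 4,800.00 Cr) = 240.00 Cr + 13.53% × 1,910.00 Cr = 498.42 Cr
Transit Levy: 5% × 6,710.00 Cr = 335.50 Cr
Total: 498.42 Cr + 335.50 Cr = 833.92 Cr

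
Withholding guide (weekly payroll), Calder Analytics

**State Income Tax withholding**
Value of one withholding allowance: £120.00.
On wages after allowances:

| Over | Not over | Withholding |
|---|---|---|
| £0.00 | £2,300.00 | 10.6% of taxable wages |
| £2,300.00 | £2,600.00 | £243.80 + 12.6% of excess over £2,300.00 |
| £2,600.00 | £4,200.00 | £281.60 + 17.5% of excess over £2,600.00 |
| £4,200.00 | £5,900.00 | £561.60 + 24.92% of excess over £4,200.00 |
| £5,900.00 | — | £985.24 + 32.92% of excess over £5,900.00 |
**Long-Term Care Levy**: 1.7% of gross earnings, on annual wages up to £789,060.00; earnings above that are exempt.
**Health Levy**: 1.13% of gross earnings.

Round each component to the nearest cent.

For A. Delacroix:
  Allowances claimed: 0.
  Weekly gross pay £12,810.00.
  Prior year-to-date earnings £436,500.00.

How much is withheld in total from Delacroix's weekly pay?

£3,622.53

State Income Tax: taxable = £12,810.00
  £985.24 + 32.92% × (£12,810.00 − £5,900.00) = £985.24 + 32.92% × £6,910.00 = £3,260.01
Long-Term Care Levy: 1.7% × £12,810.00 = £217.77
Health Levy: 1.13% × £12,810.00 = £144.75
Total: £3,260.01 + £217.77 + £144.75 = £3,622.53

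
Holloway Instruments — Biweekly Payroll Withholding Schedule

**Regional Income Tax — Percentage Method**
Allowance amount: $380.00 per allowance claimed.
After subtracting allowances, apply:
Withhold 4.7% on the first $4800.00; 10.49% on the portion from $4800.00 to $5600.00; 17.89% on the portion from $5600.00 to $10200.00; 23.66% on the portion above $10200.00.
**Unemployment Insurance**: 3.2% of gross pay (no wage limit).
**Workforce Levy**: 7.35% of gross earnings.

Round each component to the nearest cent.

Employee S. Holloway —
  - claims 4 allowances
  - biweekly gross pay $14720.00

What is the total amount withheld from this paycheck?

$3395.22

Regional Income Tax: taxable = $14720.00 − 4×$380.00 = $13200.00
  $1132.46 + 23.66% × ($13200.00 − $10200.00) = $1132.46 + 23.66% × $3000.00 = $1842.26
Unemployment Insurance: 3.2% × $14720.00 = $471.04
Workforce Levy: 7.35% × $14720.00 = $1081.92
Total: $1842.26 + $471.04 + $1081.92 = $3395.22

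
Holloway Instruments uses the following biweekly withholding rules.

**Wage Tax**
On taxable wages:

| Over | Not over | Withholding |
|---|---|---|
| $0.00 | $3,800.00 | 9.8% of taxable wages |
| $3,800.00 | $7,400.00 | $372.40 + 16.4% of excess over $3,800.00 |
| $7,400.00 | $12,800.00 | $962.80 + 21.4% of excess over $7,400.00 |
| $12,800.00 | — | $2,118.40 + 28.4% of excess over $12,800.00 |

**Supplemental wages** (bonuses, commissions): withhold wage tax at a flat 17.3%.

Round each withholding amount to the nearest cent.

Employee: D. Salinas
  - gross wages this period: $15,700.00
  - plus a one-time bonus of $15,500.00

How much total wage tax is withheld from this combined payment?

Wage Tax: taxable = $15,700.00
  $2,118.40 + 28.4% × ($15,700.00 − $12,800.00) = $2,118.40 + 28.4% × $2,900.00 = $2,942.00
Supplemental (17.3% flat on bonus): 17.3% × $15,500.00 = $2,681.50
Total wage tax: $2,942.00 + $2,681.50 = $5,623.50

$5,623.50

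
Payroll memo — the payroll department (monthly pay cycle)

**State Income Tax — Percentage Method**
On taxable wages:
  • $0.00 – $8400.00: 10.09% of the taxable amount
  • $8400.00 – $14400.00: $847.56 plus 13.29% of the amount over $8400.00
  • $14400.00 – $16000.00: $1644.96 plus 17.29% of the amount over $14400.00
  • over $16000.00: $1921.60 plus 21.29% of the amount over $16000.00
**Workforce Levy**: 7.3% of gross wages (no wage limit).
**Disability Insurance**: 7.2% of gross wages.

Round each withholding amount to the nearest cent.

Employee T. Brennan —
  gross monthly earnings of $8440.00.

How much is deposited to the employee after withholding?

$6363.32

State Income Tax: taxable = $8440.00
  $847.56 + 13.29% × ($8440.00 − $8400.00) = $847.56 + 13.29% × $40.00 = $852.88
Workforce Levy: 7.3% × $8440.00 = $616.12
Disability Insurance: 7.2% × $8440.00 = $607.68
Total withheld: $852.88 + $616.12 + $607.68 = $2076.68
Net pay: $8440.00 − $2076.68 = $6363.32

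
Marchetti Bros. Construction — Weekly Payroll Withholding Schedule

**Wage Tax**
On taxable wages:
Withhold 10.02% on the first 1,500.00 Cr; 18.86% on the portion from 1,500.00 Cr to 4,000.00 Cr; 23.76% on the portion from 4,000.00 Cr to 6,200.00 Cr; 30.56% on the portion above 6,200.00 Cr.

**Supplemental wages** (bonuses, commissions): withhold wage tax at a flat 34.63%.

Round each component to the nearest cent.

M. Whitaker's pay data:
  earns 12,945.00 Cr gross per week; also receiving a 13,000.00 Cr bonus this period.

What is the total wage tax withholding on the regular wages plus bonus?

7,707.69 Cr

Wage Tax: taxable = 12,945.00 Cr
  1,144.52 Cr + 30.56% × (12,945.00 Cr − 6,200.00 Cr) = 1,144.52 Cr + 30.56% × 6,745.00 Cr = 3,205.79 Cr
Supplemental (34.63% flat on bonus): 34.63% × 13,000.00 Cr = 4,501.90 Cr
Total wage tax: 3,205.79 Cr + 4,501.90 Cr = 7,707.69 Cr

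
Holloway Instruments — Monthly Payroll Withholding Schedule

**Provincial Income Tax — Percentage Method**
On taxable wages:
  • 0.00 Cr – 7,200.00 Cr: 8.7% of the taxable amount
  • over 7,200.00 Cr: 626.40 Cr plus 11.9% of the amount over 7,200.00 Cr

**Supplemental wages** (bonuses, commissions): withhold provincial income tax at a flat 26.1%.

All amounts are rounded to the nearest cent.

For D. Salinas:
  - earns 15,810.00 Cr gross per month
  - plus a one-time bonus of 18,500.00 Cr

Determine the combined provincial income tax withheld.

6,479.49 Cr

Provincial Income Tax: taxable = 15,810.00 Cr
  626.40 Cr + 11.9% × (15,810.00 Cr − 7,200.00 Cr) = 626.40 Cr + 11.9% × 8,610.00 Cr = 1,650.99 Cr
Supplemental (26.1% flat on bonus): 26.1% × 18,500.00 Cr = 4,828.50 Cr
Total provincial income tax: 1,650.99 Cr + 4,828.50 Cr = 6,479.49 Cr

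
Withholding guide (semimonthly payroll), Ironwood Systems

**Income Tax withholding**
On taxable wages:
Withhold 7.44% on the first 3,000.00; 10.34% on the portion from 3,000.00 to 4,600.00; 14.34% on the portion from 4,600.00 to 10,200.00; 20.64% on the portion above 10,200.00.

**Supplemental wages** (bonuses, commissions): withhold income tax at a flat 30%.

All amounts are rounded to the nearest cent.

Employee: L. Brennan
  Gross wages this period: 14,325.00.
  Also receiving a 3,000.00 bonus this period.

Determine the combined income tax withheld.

Income Tax: taxable = 14,325.00
  1,191.68 + 20.64% × (14,325.00 − 10,200.00) = 1,191.68 + 20.64% × 4,125.00 = 2,043.08
Supplemental (30% flat on bonus): 30% × 3,000.00 = 900.00
Total income tax: 2,043.08 + 900.00 = 2,943.08

2,943.08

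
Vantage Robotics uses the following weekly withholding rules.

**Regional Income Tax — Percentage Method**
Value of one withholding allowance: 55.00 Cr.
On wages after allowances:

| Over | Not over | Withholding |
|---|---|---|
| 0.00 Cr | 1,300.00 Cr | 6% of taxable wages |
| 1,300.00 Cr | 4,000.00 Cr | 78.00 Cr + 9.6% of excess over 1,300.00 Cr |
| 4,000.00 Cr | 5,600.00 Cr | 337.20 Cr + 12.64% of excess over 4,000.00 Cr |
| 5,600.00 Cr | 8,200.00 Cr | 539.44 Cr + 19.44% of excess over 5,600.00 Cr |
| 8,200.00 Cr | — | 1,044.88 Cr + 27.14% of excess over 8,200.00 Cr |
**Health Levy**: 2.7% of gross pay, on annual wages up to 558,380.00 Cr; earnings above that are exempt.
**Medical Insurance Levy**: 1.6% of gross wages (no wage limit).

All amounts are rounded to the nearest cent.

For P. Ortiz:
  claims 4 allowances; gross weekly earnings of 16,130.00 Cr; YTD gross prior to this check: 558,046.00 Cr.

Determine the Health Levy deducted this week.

9.02 Cr

Health Levy: cap 558,380.00 Cr − YTD 558,046.00 Cr = 334.00 Cr subject; 2.7% × 334.00 Cr = 9.02 Cr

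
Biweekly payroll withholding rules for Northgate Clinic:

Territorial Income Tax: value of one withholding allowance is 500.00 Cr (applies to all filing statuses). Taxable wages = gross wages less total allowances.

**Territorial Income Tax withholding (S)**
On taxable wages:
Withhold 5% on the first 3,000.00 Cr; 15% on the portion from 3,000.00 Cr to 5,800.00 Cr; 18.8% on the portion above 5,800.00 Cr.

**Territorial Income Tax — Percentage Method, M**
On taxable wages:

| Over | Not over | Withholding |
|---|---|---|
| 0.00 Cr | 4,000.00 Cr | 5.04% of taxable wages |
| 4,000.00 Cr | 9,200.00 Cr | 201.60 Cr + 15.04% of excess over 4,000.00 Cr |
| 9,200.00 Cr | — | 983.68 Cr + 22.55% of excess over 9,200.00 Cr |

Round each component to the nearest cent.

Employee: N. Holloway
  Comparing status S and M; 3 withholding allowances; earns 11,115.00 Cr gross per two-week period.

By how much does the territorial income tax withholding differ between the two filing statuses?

209.96 Cr

Territorial Income Tax (S): taxable = 11,115.00 Cr − 3×500.00 Cr = 9,615.00 Cr
  570.00 Cr + 18.8% × (9,615.00 Cr − 5,800.00 Cr) = 570.00 Cr + 18.8% × 3,815.00 Cr = 1,287.22 Cr
Territorial Income Tax (M): taxable = 11,115.00 Cr − 3×500.00 Cr = 9,615.00 Cr
  983.68 Cr + 22.55% × (9,615.00 Cr − 9,200.00 Cr) = 983.68 Cr + 22.55% × 415.00 Cr = 1,077.26 Cr
Difference: |1,287.22 Cr − 1,077.26 Cr| = 209.96 Cr (higher under S)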